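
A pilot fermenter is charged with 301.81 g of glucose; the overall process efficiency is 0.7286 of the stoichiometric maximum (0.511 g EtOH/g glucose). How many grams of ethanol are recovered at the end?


Actual ethanol: m = 0.511 * 301.81 * 0.7286
m = 112.3683 g

112.3683 g


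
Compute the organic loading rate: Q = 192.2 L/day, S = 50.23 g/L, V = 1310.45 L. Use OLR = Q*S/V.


OLR = Q * S / V
= 192.2 * 50.23 / 1310.45
= 7.3671 g/L/day

7.3671 g/L/day


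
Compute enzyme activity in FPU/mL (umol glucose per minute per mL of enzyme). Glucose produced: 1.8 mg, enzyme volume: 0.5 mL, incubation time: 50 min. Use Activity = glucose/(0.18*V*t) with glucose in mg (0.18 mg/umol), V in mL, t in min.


Activity = glucose_mg / (0.18 mg/umol * V_mL * t_min)
= 1.8 / (0.18 * 0.5 * 50)
= 0.4000 FPU/mL

0.4000 FPU/mL


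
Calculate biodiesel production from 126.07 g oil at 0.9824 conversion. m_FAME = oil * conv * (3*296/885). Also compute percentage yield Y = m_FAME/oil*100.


m_FAME = oil * conv * (3 * 296 / 885) = oil * conv * (888/885)
= 126.07 * 0.9824 * 888 / 885
= 124.2710 g
Y = m_FAME / oil * 100 = conv * (888/885) * 100
= 0.9824 * 888 / 885 * 100
= 98.57%

124.2710 g FAME; Y = 98.57%


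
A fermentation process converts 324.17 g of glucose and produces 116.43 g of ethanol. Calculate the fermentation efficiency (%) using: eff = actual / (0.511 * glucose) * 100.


Fermentation efficiency = (actual / (0.511 * glucose)) * 100
= (116.43 / (0.511 * 324.17)) * 100
= 70.2864%

70.2864%


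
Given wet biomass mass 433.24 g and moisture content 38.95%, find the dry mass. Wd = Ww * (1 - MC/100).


Wd = Ww * (1 - MC/100)
= 433.24 * (1 - 38.95/100)
= 264.4930 g

264.4930 g


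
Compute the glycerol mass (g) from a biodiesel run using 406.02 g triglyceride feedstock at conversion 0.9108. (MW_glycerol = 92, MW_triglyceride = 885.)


glycerol = oil * conv * (92/885)
= 406.02 * 0.9108 * 92 / 885
= 38.4428 g

38.4428 g


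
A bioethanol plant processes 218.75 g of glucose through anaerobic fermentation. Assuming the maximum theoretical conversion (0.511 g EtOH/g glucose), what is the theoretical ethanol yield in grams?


Theoretical ethanol yield: m_EtOH = 0.511 * m_glucose
m_EtOH = 0.511 * 218.75 = 111.7812 g

111.7812 g


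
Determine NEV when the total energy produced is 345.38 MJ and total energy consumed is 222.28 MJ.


NEV = E_out - E_in
= 345.38 - 222.28
= 123.1000 MJ

123.1000 MJ


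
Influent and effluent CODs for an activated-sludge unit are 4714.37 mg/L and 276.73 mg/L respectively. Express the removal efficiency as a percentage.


eta = (COD_in - COD_out) / COD_in * 100
= (4714.37 - 276.73) / 4714.37 * 100
= 94.1301%

94.1301%


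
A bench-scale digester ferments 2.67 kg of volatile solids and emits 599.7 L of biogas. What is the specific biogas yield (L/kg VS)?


Y = V / VS
= 599.7 / 2.67
= 224.6067 L/kg VS

224.6067 L/kg VS


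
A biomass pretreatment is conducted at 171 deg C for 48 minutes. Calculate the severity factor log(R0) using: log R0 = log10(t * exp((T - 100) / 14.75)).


logR0 = log10(t * exp((T - 100) / 14.75))
= log10(48 * exp((171 - 100) / 14.75))
= 3.7717

3.7717


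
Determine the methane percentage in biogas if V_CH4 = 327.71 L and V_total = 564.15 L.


CH4% = V_CH4 / V_total * 100
= 327.71 / 564.15 * 100
= 58.0892%

58.0892%


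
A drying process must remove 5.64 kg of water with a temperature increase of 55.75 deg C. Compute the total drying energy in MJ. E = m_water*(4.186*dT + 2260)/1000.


E = m_water * (4.186 * dT + 2260) / 1000
= 5.64 * (4.186 * 55.75 + 2260) / 1000
= 14.0626 MJ

14.0626 MJ


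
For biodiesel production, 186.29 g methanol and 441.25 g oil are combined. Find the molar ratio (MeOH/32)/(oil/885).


Molar ratio = n_MeOH / n_oil = (MeOH/32) / (oil/885) = (MeOH * 885) / (32 * oil)
= (186.29 * 885) / (32 * 441.25)
= 11.6761

11.6761


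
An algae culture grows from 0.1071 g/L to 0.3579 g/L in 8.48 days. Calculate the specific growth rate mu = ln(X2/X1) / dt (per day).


mu = ln(X2/X1) / dt
= ln(0.3579/0.1071) / 8.48
= 0.1423 per day

0.1423 per day


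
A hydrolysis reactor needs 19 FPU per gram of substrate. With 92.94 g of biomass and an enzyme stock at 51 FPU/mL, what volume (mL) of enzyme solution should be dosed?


V = dosage * m_sub / activity
V = 19 * 92.94 / 51
V = 34.6247 mL

34.6247 mL


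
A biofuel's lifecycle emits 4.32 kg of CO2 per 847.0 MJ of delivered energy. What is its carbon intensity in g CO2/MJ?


CI = CO2 * 1000 / E
= 4.32 * 1000 / 847.0
= 5.1004 g CO2/MJ

5.1004 g CO2/MJ


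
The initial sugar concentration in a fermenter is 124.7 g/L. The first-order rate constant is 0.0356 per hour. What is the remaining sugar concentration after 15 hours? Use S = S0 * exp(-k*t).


S = S0 * exp(-k * t)
S = 124.7 * exp(-0.0356 * 15)
S = 73.1060 g/L

73.1060 g/L


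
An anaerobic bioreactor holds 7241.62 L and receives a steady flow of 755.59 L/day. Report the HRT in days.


HRT = V / Q
= 7241.62 / 755.59
= 9.5841 days

9.5841 days


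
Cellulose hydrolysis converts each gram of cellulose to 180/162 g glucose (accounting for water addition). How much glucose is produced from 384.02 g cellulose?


glucose = cellulose * 180/162
= 384.02 * 180/162
= 426.6889 g

426.6889 g


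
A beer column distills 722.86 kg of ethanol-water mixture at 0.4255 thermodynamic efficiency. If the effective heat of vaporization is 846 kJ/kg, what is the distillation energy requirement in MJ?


E = m * 846 / (eta * 1000)
= 722.86 * 846 / (0.4255 * 1000)
= 1437.2258 MJ

1437.2258 MJ


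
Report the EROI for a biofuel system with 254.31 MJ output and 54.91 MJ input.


EROI = E_out / E_in
= 254.31 / 54.91
= 4.6314

4.6314


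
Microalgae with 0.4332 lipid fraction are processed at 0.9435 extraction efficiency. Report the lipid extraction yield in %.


Y = lipid_content * extraction_eff * 100
= 0.4332 * 0.9435 * 100
= 40.8724%

40.8724%


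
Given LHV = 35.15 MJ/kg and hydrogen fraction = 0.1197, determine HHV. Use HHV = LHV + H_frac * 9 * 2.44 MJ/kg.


HHV = LHV + H_frac * 9 * 2.44
= 35.15 + 0.1197 * 9 * 2.44
= 37.7786 MJ/kg

37.7786 MJ/kg


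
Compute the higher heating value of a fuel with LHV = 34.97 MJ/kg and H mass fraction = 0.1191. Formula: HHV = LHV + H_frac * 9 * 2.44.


HHV = LHV + H_frac * 9 * 2.44
= 34.97 + 0.1191 * 9 * 2.44
= 37.5854 MJ/kg

37.5854 MJ/kg


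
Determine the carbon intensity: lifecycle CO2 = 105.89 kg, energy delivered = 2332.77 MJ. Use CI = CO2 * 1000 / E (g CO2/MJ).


CI = CO2 * 1000 / E
= 105.89 * 1000 / 2332.77
= 45.3924 g CO2/MJ

45.3924 g CO2/MJ


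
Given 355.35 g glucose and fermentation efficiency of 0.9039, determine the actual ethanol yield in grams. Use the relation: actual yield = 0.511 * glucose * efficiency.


Actual ethanol: m = 0.511 * 355.35 * 0.9039
m = 164.1336 g

164.1336 g


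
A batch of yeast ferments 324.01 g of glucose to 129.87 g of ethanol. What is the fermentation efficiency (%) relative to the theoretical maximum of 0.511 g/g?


Fermentation efficiency = (actual / (0.511 * glucose)) * 100
= (129.87 / (0.511 * 324.01)) * 100
= 78.4385%

78.4385%


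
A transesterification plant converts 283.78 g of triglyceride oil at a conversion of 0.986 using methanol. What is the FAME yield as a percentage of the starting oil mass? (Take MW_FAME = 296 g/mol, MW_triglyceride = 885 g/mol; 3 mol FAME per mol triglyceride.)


m_FAME = oil * conv * (3 * 296 / 885) = oil * conv * (888/885)
= 283.78 * 0.986 * 888 / 885
= 280.7556 g
Y = m_FAME / oil * 100 = conv * (888/885) * 100
= 0.986 * 888 / 885 * 100
= 98.93%

98.93%


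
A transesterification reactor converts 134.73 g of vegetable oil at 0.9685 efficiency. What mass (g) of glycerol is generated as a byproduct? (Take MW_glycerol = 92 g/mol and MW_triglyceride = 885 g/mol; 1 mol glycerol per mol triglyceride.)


glycerol = oil * conv * (92/885)
= 134.73 * 0.9685 * 92 / 885
= 13.5646 g

13.5646 g


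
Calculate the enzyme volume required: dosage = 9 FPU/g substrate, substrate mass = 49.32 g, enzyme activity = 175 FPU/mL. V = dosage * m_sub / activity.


V = dosage * m_sub / activity
V = 9 * 49.32 / 175
V = 2.5365 mL

2.5365 mL


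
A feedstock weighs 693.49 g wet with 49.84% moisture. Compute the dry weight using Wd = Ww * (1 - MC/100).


Wd = Ww * (1 - MC/100)
= 693.49 * (1 - 49.84/100)
= 347.8546 g

347.8546 g


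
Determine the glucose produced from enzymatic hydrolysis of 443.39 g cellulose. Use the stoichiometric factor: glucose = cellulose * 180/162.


glucose = cellulose * 180/162
= 443.39 * 180/162
= 492.6556 g

492.6556 g


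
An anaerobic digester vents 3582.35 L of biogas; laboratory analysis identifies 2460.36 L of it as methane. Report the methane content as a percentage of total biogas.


CH4% = V_CH4 / V_total * 100
= 2460.36 / 3582.35 * 100
= 68.6801%

68.6801%


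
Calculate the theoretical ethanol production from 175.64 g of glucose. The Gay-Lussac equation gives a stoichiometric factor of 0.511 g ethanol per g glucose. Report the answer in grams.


Theoretical ethanol yield: m_EtOH = 0.511 * m_glucose
m_EtOH = 0.511 * 175.64 = 89.7520 g

89.7520 g


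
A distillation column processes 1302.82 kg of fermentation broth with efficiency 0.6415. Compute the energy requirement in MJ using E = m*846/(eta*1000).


E = m * 846 / (eta * 1000)
= 1302.82 * 846 / (0.6415 * 1000)
= 1718.1383 MJ

1718.1383 MJ


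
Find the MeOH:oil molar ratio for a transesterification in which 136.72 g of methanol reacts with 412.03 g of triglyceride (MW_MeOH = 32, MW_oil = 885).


Molar ratio = n_MeOH / n_oil = (MeOH/32) / (oil/885) = (MeOH * 885) / (32 * oil)
= (136.72 * 885) / (32 * 412.03)
= 9.1769

9.1769


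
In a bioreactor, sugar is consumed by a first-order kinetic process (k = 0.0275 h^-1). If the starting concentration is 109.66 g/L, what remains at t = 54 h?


S = S0 * exp(-k * t)
S = 109.66 * exp(-0.0275 * 54)
S = 24.8382 g/L

24.8382 g/L


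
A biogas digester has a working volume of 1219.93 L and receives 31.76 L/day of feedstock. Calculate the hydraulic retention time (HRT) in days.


HRT = V / Q
= 1219.93 / 31.76
= 38.4109 days

38.4109 days


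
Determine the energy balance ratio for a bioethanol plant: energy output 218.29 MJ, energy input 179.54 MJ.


EROI = E_out / E_in
= 218.29 / 179.54
= 1.2158

1.2158


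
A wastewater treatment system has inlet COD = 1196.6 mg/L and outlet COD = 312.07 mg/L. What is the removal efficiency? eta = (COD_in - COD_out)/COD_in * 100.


eta = (COD_in - COD_out) / COD_in * 100
= (1196.6 - 312.07) / 1196.6 * 100
= 73.9203%

73.9203%


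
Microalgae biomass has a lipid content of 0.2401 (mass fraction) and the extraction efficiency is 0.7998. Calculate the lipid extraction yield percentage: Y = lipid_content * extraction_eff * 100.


Y = lipid_content * extraction_eff * 100
= 0.2401 * 0.7998 * 100
= 19.2032%

19.2032%


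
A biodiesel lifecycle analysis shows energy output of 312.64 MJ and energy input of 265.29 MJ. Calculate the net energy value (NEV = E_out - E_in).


NEV = E_out - E_in
= 312.64 - 265.29
= 47.3500 MJ

47.3500 MJ


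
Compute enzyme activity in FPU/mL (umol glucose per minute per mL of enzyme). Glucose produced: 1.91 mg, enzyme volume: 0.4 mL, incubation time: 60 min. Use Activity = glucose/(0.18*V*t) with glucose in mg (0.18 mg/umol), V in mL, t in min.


Activity = glucose_mg / (0.18 mg/umol * V_mL * t_min)
= 1.91 / (0.18 * 0.4 * 60)
= 0.4421 FPU/mL

0.4421 FPU/mL


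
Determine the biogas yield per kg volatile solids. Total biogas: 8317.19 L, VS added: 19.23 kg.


Y = V / VS
= 8317.19 / 19.23
= 432.5112 L/kg VS

432.5112 L/kg VS


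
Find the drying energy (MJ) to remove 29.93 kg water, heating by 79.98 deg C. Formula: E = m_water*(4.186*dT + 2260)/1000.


E = m_water * (4.186 * dT + 2260) / 1000
= 29.93 * (4.186 * 79.98 + 2260) / 1000
= 77.6623 MJ

77.6623 MJ


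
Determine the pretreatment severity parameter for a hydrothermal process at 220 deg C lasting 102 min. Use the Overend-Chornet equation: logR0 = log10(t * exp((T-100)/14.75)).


logR0 = log10(t * exp((T - 100) / 14.75))
= log10(102 * exp((220 - 100) / 14.75))
= 5.5418

5.5418


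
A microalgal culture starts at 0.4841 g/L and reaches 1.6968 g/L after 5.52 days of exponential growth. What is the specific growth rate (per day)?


mu = ln(X2/X1) / dt
= ln(1.6968/0.4841) / 5.52
= 0.2272 per day

0.2272 per day


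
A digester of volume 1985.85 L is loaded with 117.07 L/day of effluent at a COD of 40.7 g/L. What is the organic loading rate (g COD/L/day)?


OLR = Q * S / V
= 117.07 * 40.7 / 1985.85
= 2.3993 g/L/day

2.3993 g/L/day


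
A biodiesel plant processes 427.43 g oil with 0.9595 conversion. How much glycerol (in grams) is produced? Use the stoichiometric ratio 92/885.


glycerol = oil * conv * (92/885)
= 427.43 * 0.9595 * 92 / 885
= 42.6338 g

42.6338 g


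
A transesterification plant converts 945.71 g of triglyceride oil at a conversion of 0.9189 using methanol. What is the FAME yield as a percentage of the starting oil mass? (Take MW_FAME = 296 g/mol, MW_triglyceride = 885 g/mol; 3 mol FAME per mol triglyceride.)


m_FAME = oil * conv * (3 * 296 / 885) = oil * conv * (888/885)
= 945.71 * 0.9189 * 888 / 885
= 871.9587 g
Y = m_FAME / oil * 100 = conv * (888/885) * 100
= 0.9189 * 888 / 885 * 100
= 92.20%

92.20%


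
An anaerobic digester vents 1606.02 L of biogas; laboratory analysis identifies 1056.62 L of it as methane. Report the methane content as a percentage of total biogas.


CH4% = V_CH4 / V_total * 100
= 1056.62 / 1606.02 * 100
= 65.7912%

65.7912%


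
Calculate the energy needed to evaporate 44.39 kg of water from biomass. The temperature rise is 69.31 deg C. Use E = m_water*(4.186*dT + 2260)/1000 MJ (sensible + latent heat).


E = m_water * (4.186 * dT + 2260) / 1000
= 44.39 * (4.186 * 69.31 + 2260) / 1000
= 113.2003 MJ

113.2003 MJ


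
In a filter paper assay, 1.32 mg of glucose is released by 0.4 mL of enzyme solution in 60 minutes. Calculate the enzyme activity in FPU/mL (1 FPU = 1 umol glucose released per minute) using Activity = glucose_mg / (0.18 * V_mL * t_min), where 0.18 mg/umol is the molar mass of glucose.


Activity = glucose_mg / (0.18 mg/umol * V_mL * t_min)
= 1.32 / (0.18 * 0.4 * 60)
= 0.3056 FPU/mL

0.3056 FPU/mL


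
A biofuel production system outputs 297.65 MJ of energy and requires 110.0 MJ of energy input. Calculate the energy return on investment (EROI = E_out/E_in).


EROI = E_out / E_in
= 297.65 / 110.0
= 2.7059

2.7059


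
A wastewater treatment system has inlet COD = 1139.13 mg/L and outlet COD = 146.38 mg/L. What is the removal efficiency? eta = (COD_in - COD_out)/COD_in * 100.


eta = (COD_in - COD_out) / COD_in * 100
= (1139.13 - 146.38) / 1139.13 * 100
= 87.1498%

87.1498%


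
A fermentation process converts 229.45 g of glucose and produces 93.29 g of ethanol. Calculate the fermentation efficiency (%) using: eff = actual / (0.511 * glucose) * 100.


Fermentation efficiency = (actual / (0.511 * glucose)) * 100
= (93.29 / (0.511 * 229.45)) * 100
= 79.5657%

79.5657%


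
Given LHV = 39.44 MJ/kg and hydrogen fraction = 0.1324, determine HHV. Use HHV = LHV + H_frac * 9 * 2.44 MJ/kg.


HHV = LHV + H_frac * 9 * 2.44
= 39.44 + 0.1324 * 9 * 2.44
= 42.3475 MJ/kg

42.3475 MJ/kg


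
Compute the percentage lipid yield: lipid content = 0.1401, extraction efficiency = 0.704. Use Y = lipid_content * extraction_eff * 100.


Y = lipid_content * extraction_eff * 100
= 0.1401 * 0.704 * 100
= 9.8630%

9.8630%


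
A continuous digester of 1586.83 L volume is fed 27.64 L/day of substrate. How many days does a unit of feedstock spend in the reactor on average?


HRT = V / Q
= 1586.83 / 27.64
= 57.4106 days

57.4106 days


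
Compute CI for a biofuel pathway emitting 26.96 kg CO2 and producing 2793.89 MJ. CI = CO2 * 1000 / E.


CI = CO2 * 1000 / E
= 26.96 * 1000 / 2793.89
= 9.6496 g CO2/MJ

9.6496 g CO2/MJ


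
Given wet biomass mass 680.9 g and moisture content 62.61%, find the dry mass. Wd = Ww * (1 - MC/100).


Wd = Ww * (1 - MC/100)
= 680.9 * (1 - 62.61/100)
= 254.5885 g

254.5885 g


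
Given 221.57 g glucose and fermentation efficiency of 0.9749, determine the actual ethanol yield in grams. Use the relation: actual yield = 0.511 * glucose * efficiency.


Actual ethanol: m = 0.511 * 221.57 * 0.9749
m = 110.3804 g

110.3804 g


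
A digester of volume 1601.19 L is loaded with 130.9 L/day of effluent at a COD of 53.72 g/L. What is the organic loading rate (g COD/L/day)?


OLR = Q * S / V
= 130.9 * 53.72 / 1601.19
= 4.3917 g/L/day

4.3917 g/L/day


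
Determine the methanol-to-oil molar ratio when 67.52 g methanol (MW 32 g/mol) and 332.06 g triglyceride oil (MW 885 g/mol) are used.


Molar ratio = n_MeOH / n_oil = (MeOH/32) / (oil/885) = (MeOH * 885) / (32 * oil)
= (67.52 * 885) / (32 * 332.06)
= 5.6235

5.6235


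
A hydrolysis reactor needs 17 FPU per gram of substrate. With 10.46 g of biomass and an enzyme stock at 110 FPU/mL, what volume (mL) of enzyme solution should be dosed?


V = dosage * m_sub / activity
V = 17 * 10.46 / 110
V = 1.6165 mL

1.6165 mL


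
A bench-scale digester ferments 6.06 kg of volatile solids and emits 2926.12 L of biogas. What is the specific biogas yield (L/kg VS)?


Y = V / VS
= 2926.12 / 6.06
= 482.8581 L/kg VS

482.8581 L/kg VS


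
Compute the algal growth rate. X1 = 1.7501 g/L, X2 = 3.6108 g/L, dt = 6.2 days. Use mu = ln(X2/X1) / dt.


mu = ln(X2/X1) / dt
= ln(3.6108/1.7501) / 6.2
= 0.1168 per day

0.1168 per day


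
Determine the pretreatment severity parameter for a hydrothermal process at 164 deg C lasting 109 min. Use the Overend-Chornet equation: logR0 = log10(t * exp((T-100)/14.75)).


logR0 = log10(t * exp((T - 100) / 14.75))
= log10(109 * exp((164 - 100) / 14.75))
= 3.9218

3.9218


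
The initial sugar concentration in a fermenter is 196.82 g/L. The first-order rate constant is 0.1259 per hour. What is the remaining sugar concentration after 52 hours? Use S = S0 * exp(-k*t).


S = S0 * exp(-k * t)
S = 196.82 * exp(-0.1259 * 52)
S = 0.2824 g/L

0.2824 g/L


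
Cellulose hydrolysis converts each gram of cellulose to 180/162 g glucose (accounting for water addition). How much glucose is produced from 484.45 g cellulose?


glucose = cellulose * 180/162
= 484.45 * 180/162
= 538.2778 g

538.2778 g


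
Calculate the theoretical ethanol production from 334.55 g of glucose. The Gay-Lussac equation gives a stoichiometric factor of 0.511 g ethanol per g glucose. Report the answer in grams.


Theoretical ethanol yield: m_EtOH = 0.511 * m_glucose
m_EtOH = 0.511 * 334.55 = 170.9550 g

170.9550 g


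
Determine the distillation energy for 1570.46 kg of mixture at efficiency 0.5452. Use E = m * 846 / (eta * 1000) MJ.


E = m * 846 / (eta * 1000)
= 1570.46 * 846 / (0.5452 * 1000)
= 2436.9207 MJ

2436.9207 MJ


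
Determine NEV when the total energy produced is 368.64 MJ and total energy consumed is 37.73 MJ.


NEV = E_out - E_in
= 368.64 - 37.73
= 330.9100 MJ

330.9100 MJ


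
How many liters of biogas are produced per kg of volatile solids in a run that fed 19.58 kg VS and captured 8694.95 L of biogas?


Y = V / VS
= 8694.95 / 19.58
= 444.0730 L/kg VS

444.0730 L/kg VS


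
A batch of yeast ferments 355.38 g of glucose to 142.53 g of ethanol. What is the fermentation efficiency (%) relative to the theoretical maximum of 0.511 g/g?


Fermentation efficiency = (actual / (0.511 * glucose)) * 100
= (142.53 / (0.511 * 355.38)) * 100
= 78.4860%

78.4860%


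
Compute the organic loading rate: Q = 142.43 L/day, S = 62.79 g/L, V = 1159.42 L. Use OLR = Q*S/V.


OLR = Q * S / V
= 142.43 * 62.79 / 1159.42
= 7.7135 g/L/day

7.7135 g/L/day


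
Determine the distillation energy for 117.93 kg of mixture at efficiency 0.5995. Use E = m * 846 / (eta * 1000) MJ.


E = m * 846 / (eta * 1000)
= 117.93 * 846 / (0.5995 * 1000)
= 166.4200 MJ

166.4200 MJ


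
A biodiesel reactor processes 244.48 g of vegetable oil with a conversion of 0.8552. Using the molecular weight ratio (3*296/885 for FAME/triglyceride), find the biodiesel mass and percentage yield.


m_FAME = oil * conv * (3 * 296 / 885) = oil * conv * (888/885)
= 244.48 * 0.8552 * 888 / 885
= 209.7880 g
Y = m_FAME / oil * 100 = conv * (888/885) * 100
= 0.8552 * 888 / 885 * 100
= 85.81%

209.7880 g FAME; Y = 85.81%


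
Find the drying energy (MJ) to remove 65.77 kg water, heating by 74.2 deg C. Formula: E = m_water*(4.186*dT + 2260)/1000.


E = m_water * (4.186 * dT + 2260) / 1000
= 65.77 * (4.186 * 74.2 + 2260) / 1000
= 169.0684 MJ

169.0684 MJ


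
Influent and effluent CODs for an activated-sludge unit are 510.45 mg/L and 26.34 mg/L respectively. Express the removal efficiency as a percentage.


eta = (COD_in - COD_out) / COD_in * 100
= (510.45 - 26.34) / 510.45 * 100
= 94.8398%

94.8398%


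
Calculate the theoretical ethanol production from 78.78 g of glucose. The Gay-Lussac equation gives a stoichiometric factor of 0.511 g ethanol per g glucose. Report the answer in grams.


Theoretical ethanol yield: m_EtOH = 0.511 * m_glucose
m_EtOH = 0.511 * 78.78 = 40.2566 g

40.2566 g


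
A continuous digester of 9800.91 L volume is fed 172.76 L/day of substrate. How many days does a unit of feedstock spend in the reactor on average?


HRT = V / Q
= 9800.91 / 172.76
= 56.7314 days

56.7314 days


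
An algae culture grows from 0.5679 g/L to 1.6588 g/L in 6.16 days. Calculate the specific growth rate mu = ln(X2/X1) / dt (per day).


mu = ln(X2/X1) / dt
= ln(1.6588/0.5679) / 6.16
= 0.1740 per day

0.1740 per day


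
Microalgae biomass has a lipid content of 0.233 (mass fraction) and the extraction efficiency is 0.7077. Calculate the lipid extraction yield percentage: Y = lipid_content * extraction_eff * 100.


Y = lipid_content * extraction_eff * 100
= 0.233 * 0.7077 * 100
= 16.4894%

16.4894%


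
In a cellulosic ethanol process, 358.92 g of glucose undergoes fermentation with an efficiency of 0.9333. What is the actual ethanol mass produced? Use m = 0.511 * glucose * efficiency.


Actual ethanol: m = 0.511 * 358.92 * 0.9333
m = 171.1748 g

171.1748 g


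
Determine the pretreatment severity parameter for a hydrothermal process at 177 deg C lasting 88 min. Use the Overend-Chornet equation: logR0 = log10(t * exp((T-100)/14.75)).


logR0 = log10(t * exp((T - 100) / 14.75))
= log10(88 * exp((177 - 100) / 14.75))
= 4.2116

4.2116


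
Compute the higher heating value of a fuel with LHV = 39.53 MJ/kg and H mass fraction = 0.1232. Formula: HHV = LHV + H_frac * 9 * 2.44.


HHV = LHV + H_frac * 9 * 2.44
= 39.53 + 0.1232 * 9 * 2.44
= 42.2355 MJ/kg

42.2355 MJ/kg


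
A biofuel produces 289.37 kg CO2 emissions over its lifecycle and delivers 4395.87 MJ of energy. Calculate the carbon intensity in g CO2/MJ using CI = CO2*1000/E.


CI = CO2 * 1000 / E
= 289.37 * 1000 / 4395.87
= 65.8277 g CO2/MJ

65.8277 g CO2/MJ


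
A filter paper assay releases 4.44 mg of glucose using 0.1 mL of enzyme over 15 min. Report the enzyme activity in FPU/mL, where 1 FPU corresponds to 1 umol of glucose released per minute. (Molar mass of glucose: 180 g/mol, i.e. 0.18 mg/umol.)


Activity = glucose_mg / (0.18 mg/umol * V_mL * t_min)
= 4.44 / (0.18 * 0.1 * 15)
= 16.4444 FPU/mL

16.4444 FPU/mL


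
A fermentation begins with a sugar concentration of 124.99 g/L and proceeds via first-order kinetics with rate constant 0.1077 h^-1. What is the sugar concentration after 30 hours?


S = S0 * exp(-k * t)
S = 124.99 * exp(-0.1077 * 30)
S = 4.9393 g/L

4.9393 g/L


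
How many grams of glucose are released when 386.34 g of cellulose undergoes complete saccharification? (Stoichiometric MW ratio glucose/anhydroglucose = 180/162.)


glucose = cellulose * 180/162
= 386.34 * 180/162
= 429.2667 g

429.2667 g


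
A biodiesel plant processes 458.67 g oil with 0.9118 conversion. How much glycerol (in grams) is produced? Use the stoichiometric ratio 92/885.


glycerol = oil * conv * (92/885)
= 458.67 * 0.9118 * 92 / 885
= 43.4755 g

43.4755 g


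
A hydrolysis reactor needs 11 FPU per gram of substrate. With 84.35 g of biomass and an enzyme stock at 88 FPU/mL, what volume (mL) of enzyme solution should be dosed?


V = dosage * m_sub / activity
V = 11 * 84.35 / 88
V = 10.5437 mL

10.5437 mL


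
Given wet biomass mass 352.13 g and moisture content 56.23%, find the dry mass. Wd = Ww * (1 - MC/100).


Wd = Ww * (1 - MC/100)
= 352.13 * (1 - 56.23/100)
= 154.1273 g

154.1273 g


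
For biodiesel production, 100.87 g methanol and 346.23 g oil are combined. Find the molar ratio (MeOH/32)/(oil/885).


Molar ratio = n_MeOH / n_oil = (MeOH/32) / (oil/885) = (MeOH * 885) / (32 * oil)
= (100.87 * 885) / (32 * 346.23)
= 8.0573

8.0573


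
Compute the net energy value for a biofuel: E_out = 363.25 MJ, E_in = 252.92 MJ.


NEV = E_out - E_in
= 363.25 - 252.92
= 110.3300 MJ

110.3300 MJ


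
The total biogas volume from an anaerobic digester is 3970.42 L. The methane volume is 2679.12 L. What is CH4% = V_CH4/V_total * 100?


CH4% = V_CH4 / V_total * 100
= 2679.12 / 3970.42 * 100
= 67.4770%

67.4770%


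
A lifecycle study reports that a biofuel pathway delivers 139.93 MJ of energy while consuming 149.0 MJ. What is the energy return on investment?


EROI = E_out / E_in
= 139.93 / 149.0
= 0.9391

0.9391


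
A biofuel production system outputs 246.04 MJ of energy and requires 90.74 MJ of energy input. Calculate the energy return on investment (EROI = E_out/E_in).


EROI = E_out / E_in
= 246.04 / 90.74
= 2.7115

2.7115


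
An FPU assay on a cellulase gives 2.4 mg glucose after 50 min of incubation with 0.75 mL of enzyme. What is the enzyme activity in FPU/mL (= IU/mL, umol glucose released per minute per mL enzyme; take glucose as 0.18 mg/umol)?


Activity = glucose_mg / (0.18 mg/umol * V_mL * t_min)
= 2.4 / (0.18 * 0.75 * 50)
= 0.3556 FPU/mL

0.3556 FPU/mL


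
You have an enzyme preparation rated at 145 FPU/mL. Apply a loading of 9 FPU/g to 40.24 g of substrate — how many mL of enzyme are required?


V = dosage * m_sub / activity
V = 9 * 40.24 / 145
V = 2.4977 mL

2.4977 mL


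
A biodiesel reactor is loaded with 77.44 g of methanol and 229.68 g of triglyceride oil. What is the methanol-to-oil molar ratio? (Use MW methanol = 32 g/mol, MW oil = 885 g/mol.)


Molar ratio = n_MeOH / n_oil = (MeOH/32) / (oil/885) = (MeOH * 885) / (32 * oil)
= (77.44 * 885) / (32 * 229.68)
= 9.3247

9.3247


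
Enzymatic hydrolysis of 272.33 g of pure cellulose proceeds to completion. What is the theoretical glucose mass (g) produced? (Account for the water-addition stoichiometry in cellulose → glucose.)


glucose = cellulose * 180/162
= 272.33 * 180/162
= 302.5889 g

302.5889 g


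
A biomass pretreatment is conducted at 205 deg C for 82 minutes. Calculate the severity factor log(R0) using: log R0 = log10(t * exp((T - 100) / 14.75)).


logR0 = log10(t * exp((T - 100) / 14.75))
= log10(82 * exp((205 - 100) / 14.75))
= 5.0054

5.0054


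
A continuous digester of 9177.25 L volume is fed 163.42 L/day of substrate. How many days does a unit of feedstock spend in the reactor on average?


HRT = V / Q
= 9177.25 / 163.42
= 56.1574 days

56.1574 days


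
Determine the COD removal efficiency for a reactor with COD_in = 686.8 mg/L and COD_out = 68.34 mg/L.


eta = (COD_in - COD_out) / COD_in * 100
= (686.8 - 68.34) / 686.8 * 100
= 90.0495%

90.0495%


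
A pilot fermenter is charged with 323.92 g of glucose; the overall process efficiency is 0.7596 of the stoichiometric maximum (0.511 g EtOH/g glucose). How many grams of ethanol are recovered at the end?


Actual ethanol: m = 0.511 * 323.92 * 0.7596
m = 125.7314 g

125.7314 g


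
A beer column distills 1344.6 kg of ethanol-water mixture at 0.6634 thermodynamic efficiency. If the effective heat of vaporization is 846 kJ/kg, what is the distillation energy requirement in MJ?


E = m * 846 / (eta * 1000)
= 1344.6 * 846 / (0.6634 * 1000)
= 1714.6994 MJ

1714.6994 MJ


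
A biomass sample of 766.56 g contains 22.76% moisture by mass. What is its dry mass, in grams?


Wd = Ww * (1 - MC/100)
= 766.56 * (1 - 22.76/100)
= 592.0909 g

592.0909 g


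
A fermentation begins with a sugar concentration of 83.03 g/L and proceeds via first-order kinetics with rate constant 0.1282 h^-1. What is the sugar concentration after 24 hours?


S = S0 * exp(-k * t)
S = 83.03 * exp(-0.1282 * 24)
S = 3.8282 g/L

3.8282 g/L


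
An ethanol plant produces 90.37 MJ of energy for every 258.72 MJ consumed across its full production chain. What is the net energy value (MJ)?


NEV = E_out - E_in
= 90.37 - 258.72
= -168.3500 MJ

-168.3500 MJ


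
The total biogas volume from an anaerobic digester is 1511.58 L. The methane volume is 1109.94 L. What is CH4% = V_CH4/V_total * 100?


CH4% = V_CH4 / V_total * 100
= 1109.94 / 1511.58 * 100
= 73.4291%

73.4291%


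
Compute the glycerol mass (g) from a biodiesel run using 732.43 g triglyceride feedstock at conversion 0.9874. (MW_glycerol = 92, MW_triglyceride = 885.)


glycerol = oil * conv * (92/885)
= 732.43 * 0.9874 * 92 / 885
= 75.1803 g

75.1803 g


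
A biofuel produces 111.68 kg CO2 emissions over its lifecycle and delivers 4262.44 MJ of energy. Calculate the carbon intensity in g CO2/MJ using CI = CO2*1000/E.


CI = CO2 * 1000 / E
= 111.68 * 1000 / 4262.44
= 26.2010 g CO2/MJ

26.2010 g CO2/MJ


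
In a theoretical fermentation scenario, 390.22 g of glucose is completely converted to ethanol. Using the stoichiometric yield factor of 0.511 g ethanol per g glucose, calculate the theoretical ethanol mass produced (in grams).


Theoretical ethanol yield: m_EtOH = 0.511 * m_glucose
m_EtOH = 0.511 * 390.22 = 199.4024 g

199.4024 g


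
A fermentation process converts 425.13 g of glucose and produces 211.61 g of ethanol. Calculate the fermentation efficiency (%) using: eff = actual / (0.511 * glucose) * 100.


Fermentation efficiency = (actual / (0.511 * glucose)) * 100
= (211.61 / (0.511 * 425.13)) * 100
= 97.4078%

97.4078%


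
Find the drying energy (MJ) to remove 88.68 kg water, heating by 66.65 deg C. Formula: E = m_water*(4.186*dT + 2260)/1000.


E = m_water * (4.186 * dT + 2260) / 1000
= 88.68 * (4.186 * 66.65 + 2260) / 1000
= 225.1582 MJ

225.1582 MJ


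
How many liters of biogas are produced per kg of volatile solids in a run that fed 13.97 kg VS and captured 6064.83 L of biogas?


Y = V / VS
= 6064.83 / 13.97
= 434.1324 L/kg VS

434.1324 L/kg VS


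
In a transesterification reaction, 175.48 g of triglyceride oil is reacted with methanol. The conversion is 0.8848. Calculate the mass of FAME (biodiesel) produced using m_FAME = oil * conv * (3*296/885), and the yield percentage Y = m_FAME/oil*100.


m_FAME = oil * conv * (3 * 296 / 885) = oil * conv * (888/885)
= 175.48 * 0.8848 * 888 / 885
= 155.7910 g
Y = m_FAME / oil * 100 = conv * (888/885) * 100
= 0.8848 * 888 / 885 * 100
= 88.78%

155.7910 g FAME; Y = 88.78%


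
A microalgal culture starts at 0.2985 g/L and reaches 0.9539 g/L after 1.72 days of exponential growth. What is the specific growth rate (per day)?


mu = ln(X2/X1) / dt
= ln(0.9539/0.2985) / 1.72
= 0.6755 per day

0.6755 per day


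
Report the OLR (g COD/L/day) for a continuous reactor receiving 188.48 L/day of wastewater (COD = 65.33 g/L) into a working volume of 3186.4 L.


OLR = Q * S / V
= 188.48 * 65.33 / 3186.4
= 3.8644 g/L/day

3.8644 g/L/day


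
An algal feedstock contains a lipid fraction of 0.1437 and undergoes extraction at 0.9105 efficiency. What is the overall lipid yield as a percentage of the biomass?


Y = lipid_content * extraction_eff * 100
= 0.1437 * 0.9105 * 100
= 13.0839%

13.0839%


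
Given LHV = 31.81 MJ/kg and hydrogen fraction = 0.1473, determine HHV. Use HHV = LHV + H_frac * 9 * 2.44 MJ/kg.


HHV = LHV + H_frac * 9 * 2.44
= 31.81 + 0.1473 * 9 * 2.44
= 35.0447 MJ/kg

35.0447 MJ/kg


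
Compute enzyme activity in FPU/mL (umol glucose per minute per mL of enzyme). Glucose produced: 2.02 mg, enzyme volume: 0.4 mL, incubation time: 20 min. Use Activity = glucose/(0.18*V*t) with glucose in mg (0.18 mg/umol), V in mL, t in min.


Activity = glucose_mg / (0.18 mg/umol * V_mL * t_min)
= 2.02 / (0.18 * 0.4 * 20)
= 1.4028 FPU/mL

1.4028 FPU/mL


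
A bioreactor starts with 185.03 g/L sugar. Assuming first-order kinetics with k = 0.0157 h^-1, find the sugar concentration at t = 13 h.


S = S0 * exp(-k * t)
S = 185.03 * exp(-0.0157 * 13)
S = 150.8699 g/L

150.8699 g/L


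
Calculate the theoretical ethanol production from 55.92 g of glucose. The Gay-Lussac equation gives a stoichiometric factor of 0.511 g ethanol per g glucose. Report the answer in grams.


Theoretical ethanol yield: m_EtOH = 0.511 * m_glucose
m_EtOH = 0.511 * 55.92 = 28.5751 g

28.5751 g


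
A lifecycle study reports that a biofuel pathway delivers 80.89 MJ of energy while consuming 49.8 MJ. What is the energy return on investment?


EROI = E_out / E_in
= 80.89 / 49.8
= 1.6243

1.6243


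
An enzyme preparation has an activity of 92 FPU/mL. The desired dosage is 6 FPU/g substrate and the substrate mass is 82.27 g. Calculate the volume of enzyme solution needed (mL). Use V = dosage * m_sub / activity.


V = dosage * m_sub / activity
V = 6 * 82.27 / 92
V = 5.3654 mL

5.3654 mL


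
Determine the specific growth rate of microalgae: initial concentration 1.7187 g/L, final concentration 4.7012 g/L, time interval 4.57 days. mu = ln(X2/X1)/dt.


mu = ln(X2/X1) / dt
= ln(4.7012/1.7187) / 4.57
= 0.2202 per day

0.2202 per day


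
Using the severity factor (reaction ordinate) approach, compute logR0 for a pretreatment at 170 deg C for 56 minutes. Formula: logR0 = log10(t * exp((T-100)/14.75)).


logR0 = log10(t * exp((T - 100) / 14.75))
= log10(56 * exp((170 - 100) / 14.75))
= 3.8092

3.8092


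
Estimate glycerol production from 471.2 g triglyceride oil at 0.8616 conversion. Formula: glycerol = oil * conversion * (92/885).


glycerol = oil * conv * (92/885)
= 471.2 * 0.8616 * 92 / 885
= 42.2042 g

42.2042 g


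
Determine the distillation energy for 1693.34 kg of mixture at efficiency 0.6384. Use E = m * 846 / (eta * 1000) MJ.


E = m * 846 / (eta * 1000)
= 1693.34 * 846 / (0.6384 * 1000)
= 2243.9938 MJ

2243.9938 MJ


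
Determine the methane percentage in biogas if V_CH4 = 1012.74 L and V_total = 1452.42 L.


CH4% = V_CH4 / V_total * 100
= 1012.74 / 1452.42 * 100
= 69.7278%

69.7278%


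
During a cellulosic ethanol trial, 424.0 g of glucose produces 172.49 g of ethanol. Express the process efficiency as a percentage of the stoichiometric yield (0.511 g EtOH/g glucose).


Fermentation efficiency = (actual / (0.511 * glucose)) * 100
= (172.49 / (0.511 * 424.0)) * 100
= 79.6117%

79.6117%


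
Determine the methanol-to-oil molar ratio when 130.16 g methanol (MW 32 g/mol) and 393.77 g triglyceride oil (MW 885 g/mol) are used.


Molar ratio = n_MeOH / n_oil = (MeOH/32) / (oil/885) = (MeOH * 885) / (32 * oil)
= (130.16 * 885) / (32 * 393.77)
= 9.1417

9.1417


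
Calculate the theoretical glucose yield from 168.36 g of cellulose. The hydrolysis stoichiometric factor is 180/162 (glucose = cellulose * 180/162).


glucose = cellulose * 180/162
= 168.36 * 180/162
= 187.0667 g

187.0667 g


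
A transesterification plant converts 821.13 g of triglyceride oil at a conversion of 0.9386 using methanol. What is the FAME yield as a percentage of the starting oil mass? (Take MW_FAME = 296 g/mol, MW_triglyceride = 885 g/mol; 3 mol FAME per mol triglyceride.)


m_FAME = oil * conv * (3 * 296 / 885) = oil * conv * (888/885)
= 821.13 * 0.9386 * 888 / 885
= 773.3252 g
Y = m_FAME / oil * 100 = conv * (888/885) * 100
= 0.9386 * 888 / 885 * 100
= 94.18%

94.18%


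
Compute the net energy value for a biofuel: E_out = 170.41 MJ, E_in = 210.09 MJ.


NEV = E_out - E_in
= 170.41 - 210.09
= -39.6800 MJ

-39.6800 MJ


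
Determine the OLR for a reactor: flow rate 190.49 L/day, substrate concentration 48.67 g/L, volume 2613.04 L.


OLR = Q * S / V
= 190.49 * 48.67 / 2613.04
= 3.5480 g/L/day

3.5480 g/L/day


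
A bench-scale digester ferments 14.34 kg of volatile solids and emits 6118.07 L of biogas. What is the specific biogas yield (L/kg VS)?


Y = V / VS
= 6118.07 / 14.34
= 426.6437 L/kg VS

426.6437 L/kg VS


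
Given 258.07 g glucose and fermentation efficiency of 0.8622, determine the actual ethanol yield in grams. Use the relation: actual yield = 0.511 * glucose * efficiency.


Actual ethanol: m = 0.511 * 258.07 * 0.8622
m = 113.7016 g

113.7016 g


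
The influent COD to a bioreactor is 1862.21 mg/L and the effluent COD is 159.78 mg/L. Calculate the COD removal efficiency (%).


eta = (COD_in - COD_out) / COD_in * 100
= (1862.21 - 159.78) / 1862.21 * 100
= 91.4199%

91.4199%


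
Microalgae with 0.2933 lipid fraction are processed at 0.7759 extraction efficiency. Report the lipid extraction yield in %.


Y = lipid_content * extraction_eff * 100
= 0.2933 * 0.7759 * 100
= 22.7571%

22.7571%


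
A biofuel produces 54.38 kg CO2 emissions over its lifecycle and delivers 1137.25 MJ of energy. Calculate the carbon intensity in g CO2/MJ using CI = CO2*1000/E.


CI = CO2 * 1000 / E
= 54.38 * 1000 / 1137.25
= 47.8171 g CO2/MJ

47.8171 g CO2/MJ


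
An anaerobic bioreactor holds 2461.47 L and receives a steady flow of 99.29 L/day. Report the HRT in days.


HRT = V / Q
= 2461.47 / 99.29
= 24.7907 days

24.7907 days


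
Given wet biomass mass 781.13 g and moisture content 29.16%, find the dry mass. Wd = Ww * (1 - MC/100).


Wd = Ww * (1 - MC/100)
= 781.13 * (1 - 29.16/100)
= 553.3525 g

553.3525 g


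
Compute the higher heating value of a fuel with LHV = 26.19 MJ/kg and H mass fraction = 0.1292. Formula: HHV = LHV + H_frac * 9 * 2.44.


HHV = LHV + H_frac * 9 * 2.44
= 26.19 + 0.1292 * 9 * 2.44
= 29.0272 MJ/kg

29.0272 MJ/kg


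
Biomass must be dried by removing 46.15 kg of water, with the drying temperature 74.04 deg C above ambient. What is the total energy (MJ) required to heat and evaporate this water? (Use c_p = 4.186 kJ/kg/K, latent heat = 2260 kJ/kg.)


E = m_water * (4.186 * dT + 2260) / 1000
= 46.15 * (4.186 * 74.04 + 2260) / 1000
= 118.6023 MJ

118.6023 MJ


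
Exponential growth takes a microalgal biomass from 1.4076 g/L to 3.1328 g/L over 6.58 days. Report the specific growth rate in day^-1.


mu = ln(X2/X1) / dt
= ln(3.1328/1.4076) / 6.58
= 0.1216 per day

0.1216 per day


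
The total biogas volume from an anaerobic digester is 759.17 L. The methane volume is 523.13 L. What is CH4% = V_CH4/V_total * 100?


CH4% = V_CH4 / V_total * 100
= 523.13 / 759.17 * 100
= 68.9081%

68.9081%


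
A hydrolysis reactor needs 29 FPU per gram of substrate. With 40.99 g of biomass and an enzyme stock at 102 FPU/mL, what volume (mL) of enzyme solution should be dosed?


V = dosage * m_sub / activity
V = 29 * 40.99 / 102
V = 11.6540 mL

11.6540 mL


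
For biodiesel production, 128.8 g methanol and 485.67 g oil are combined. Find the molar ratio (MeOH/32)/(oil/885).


Molar ratio = n_MeOH / n_oil = (MeOH/32) / (oil/885) = (MeOH * 885) / (32 * oil)
= (128.8 * 885) / (32 * 485.67)
= 7.3345

7.3345


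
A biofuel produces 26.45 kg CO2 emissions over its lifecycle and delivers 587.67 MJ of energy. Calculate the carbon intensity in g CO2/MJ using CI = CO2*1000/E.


CI = CO2 * 1000 / E
= 26.45 * 1000 / 587.67
= 45.0083 g CO2/MJ

45.0083 g CO2/MJ


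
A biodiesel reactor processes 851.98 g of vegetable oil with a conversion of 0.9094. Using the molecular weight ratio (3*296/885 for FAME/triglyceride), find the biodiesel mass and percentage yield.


m_FAME = oil * conv * (3 * 296 / 885) = oil * conv * (888/885)
= 851.98 * 0.9094 * 888 / 885
= 777.4170 g
Y = m_FAME / oil * 100 = conv * (888/885) * 100
= 0.9094 * 888 / 885 * 100
= 91.25%

777.4170 g FAME; Y = 91.25%
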